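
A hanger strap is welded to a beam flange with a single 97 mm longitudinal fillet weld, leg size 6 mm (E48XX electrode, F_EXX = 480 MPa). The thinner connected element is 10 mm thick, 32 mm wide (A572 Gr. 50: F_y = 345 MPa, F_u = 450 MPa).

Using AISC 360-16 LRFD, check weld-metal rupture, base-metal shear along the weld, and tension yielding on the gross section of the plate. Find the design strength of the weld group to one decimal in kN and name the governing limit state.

88.9 kN (weld metal governs)

Weld metal: throat = 0.707×6 = 4.242 mm, L = 97 mm. φR_n = 0.75 × 0.6 × 480 × 4.242 × 97 = 88.9 kN.
Base metal shear (10 mm plate): yield φR_n = 1.0×0.6×345×10×97 = 200.8 kN; rupture φR_n = 0.75×0.6×450×10×97 = 196.4 kN; take 196.4 kN (rupture).
Tension yield (gross): A_g = 32×10 = 320 mm². φR_n = 0.90 × 345 × 320 = 99.4 kN.
Governing: min(88.9, 196.4, 99.4) = 88.9 kN → weld metal.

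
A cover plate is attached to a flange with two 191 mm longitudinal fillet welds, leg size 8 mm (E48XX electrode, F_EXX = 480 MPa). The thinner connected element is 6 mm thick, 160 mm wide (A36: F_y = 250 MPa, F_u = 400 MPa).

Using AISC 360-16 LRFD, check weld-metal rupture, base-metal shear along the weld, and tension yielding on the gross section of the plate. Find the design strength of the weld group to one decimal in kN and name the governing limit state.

216.0 kN (gross-section yield governs)

Weld metal: throat = 0.707×8 = 5.656 mm, L = 2×191 = 382 mm. φR_n = 0.75 × 0.6 × 480 × 5.656 × 382 = 466.7 kN.
Base metal shear (6 mm plate): yield φR_n = 1.0×0.6×250×6×382 = 343.8 kN; rupture φR_n = 0.75×0.6×400×6×382 = 412.6 kN; take 343.8 kN (yield).
Tension yield (gross): A_g = 160×6 = 960 mm². φR_n = 0.90 × 250 × 960 = 216.0 kN.
Governing: min(466.7, 343.8, 216.0) = 216.0 kN → gross-section yield.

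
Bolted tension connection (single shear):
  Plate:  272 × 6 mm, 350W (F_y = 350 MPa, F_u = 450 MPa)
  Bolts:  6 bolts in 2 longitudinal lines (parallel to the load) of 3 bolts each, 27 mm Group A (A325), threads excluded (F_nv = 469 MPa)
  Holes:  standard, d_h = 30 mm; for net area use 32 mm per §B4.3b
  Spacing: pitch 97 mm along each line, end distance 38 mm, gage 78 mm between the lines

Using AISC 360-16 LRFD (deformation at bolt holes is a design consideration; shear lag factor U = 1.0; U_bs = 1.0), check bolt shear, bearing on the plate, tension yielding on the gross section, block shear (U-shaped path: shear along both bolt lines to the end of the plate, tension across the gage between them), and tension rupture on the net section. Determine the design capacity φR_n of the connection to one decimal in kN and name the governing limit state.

421.2 kN (net-section rupture governs)

Bolt shear: A_b = π(27)²/4 = 572.56 mm². φR_n = 0.75 × 469 × 572.56 × 6 × 1 = 1208.4 kN.
Bearing (6 mm plate, F_u = 450 MPa): end bolts L_c = 38 − 30/2 = 23, R_n = min(1.2×23×6×450, 2.4×27×6×450) = 74.52 kN/bolt; interior L_c = 97 − 30 = 67, R_n = 174.96 kN/bolt. φR_n = 0.75 × (2×74.52 + 4×174.96) = 636.7 kN.
Tension yield (gross): A_g = 272×6 = 1632 mm². φR_n = 0.90 × 350 × 1632 = 514.1 kN.
Block shear: shear path 2×[38+2×97] = 2×232 mm, A_gv = 2784, A_nv = 2×(232 − 2.5×32)×6 = 1824 mm²; tension across gage: (78 − 1×32)×6 = 276 mm². R_n = min(0.6×450×1824, 0.6×350×2784) + 1.0×450×276 = min(492.48, 584.64) + 124.2 = 616.68 kN. φR_n = 0.75 × 616.68 = 462.5 kN.
Tension rupture (net): A_n = (272 − 2×32)×6 = 1248 mm² (U = 1.0, A_e = A_n). φR_n = 0.75 × 450 × 1248 = 421.2 kN.
Governing: min(1208.4, 636.7, 514.1, 462.5, 421.2) = 421.2 kN → net-section rupture.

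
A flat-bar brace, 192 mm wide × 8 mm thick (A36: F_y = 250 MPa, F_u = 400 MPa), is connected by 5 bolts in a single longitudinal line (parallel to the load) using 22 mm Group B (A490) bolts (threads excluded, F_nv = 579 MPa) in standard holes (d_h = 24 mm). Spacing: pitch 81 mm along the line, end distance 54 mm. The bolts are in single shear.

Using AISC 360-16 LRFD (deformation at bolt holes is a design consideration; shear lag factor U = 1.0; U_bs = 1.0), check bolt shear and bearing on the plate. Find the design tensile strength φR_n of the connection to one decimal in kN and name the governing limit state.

Bolt shear: A_b = π(22)²/4 = 380.13 mm². φR_n = 0.75 × 579 × 380.13 × 5 × 1 = 825.4 kN.
Bearing (8 mm plate, F_u = 400 MPa): end bolts L_c = 54 − 24/2 = 42, R_n = min(1.2×42×8×400, 2.4×22×8×400) = 161.28 kN/bolt; interior L_c = 81 − 24 = 57, R_n = 168.96 kN/bolt. φR_n = 0.75 × (1×161.28 + 4×168.96) = 627.8 kN.
Governing: min(825.4, 627.8) = 627.8 kN → bearing.

627.8 kN (bearing governs)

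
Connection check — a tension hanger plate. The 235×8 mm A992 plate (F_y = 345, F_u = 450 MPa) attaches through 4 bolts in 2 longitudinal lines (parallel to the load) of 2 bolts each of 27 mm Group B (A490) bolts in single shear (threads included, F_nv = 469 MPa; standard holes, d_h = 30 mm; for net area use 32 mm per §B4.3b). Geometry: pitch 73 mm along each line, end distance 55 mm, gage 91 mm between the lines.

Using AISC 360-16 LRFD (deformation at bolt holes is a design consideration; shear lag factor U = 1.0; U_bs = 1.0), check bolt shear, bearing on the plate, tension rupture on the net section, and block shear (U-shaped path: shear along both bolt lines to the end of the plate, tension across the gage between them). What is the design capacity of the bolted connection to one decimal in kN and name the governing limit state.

418.5 kN (block shear governs)

Bolt shear: A_b = π(27)²/4 = 572.56 mm². φR_n = 0.75 × 469 × 572.56 × 4 × 1 = 805.6 kN.
Bearing (8 mm plate, F_u = 450 MPa): end bolts L_c = 55 − 30/2 = 40, R_n = min(1.2×40×8×450, 2.4×27×8×450) = 172.8 kN/bolt; interior L_c = 73 − 30 = 43, R_n = 185.76 kN/bolt. φR_n = 0.75 × (2×172.8 + 2×185.76) = 537.8 kN.
Tension rupture (net): A_n = (235 − 2×32)×8 = 1368 mm² (U = 1.0, A_e = A_n). φR_n = 0.75 × 450 × 1368 = 461.7 kN.
Block shear: shear path 2×[55+1×73] = 2×128 mm, A_gv = 2048, A_nv = 2×(128 − 1.5×32)×8 = 1280 mm²; tension across gage: (91 − 1×32)×8 = 472 mm². R_n = min(0.6×450×1280, 0.6×345×2048) + 1.0×450×472 = min(345.6, 423.94) + 212.4 = 558 kN. φR_n = 0.75 × 558 = 418.5 kN.
Governing: min(805.6, 537.8, 461.7, 418.5) = 418.5 kN → block shear.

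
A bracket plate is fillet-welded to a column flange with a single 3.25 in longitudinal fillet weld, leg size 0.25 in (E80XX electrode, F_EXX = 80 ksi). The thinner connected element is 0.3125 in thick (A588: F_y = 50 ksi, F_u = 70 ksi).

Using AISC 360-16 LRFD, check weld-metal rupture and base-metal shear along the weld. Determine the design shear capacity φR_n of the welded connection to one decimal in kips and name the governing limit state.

Weld metal: throat = 0.707×0.25 = 0.17675 in, L = 3.25 in. φR_n = 0.75 × 0.6 × 80 × 0.17675 × 3.25 = 20.7 kips.
Base metal shear (0.3125 in plate): yield φR_n = 1.0×0.6×50×0.3125×3.25 = 30.5 kips; rupture φR_n = 0.75×0.6×70×0.3125×3.25 = 32.0 kips; take 30.5 kips (yield).
Governing: min(20.7, 30.5) = 20.7 kips → weld metal.

20.7 kips (weld metal governs)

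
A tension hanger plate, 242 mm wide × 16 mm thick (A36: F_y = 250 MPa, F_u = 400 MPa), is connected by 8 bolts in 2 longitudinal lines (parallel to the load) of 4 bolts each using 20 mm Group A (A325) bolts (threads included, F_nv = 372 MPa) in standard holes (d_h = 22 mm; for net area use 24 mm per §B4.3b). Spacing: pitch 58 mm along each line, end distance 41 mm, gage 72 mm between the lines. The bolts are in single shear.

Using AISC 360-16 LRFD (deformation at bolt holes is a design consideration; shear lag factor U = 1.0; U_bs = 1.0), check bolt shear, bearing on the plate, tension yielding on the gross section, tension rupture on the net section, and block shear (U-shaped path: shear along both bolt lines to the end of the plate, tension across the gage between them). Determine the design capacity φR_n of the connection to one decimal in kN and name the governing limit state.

Bolt shear: A_b = π(20)²/4 = 314.16 mm². φR_n = 0.75 × 372 × 314.16 × 8 × 1 = 701.2 kN.
Bearing (16 mm plate, F_u = 400 MPa): end bolts L_c = 41 − 22/2 = 30, R_n = min(1.2×30×16×400, 2.4×20×16×400) = 230.4 kN/bolt; interior L_c = 58 − 22 = 36, R_n = 276.48 kN/bolt. φR_n = 0.75 × (2×230.4 + 6×276.48) = 1589.8 kN.
Tension yield (gross): A_g = 242×16 = 3872 mm². φR_n = 0.90 × 250 × 3872 = 871.2 kN.
Tension rupture (net): A_n = (242 − 2×24)×16 = 3104 mm² (U = 1.0, A_e = A_n). φR_n = 0.75 × 400 × 3104 = 931.2 kN.
Block shear: shear path 2×[41+3×58] = 2×215 mm, A_gv = 6880, A_nv = 2×(215 − 3.5×24)×16 = 4192 mm²; tension across gage: (72 − 1×24)×16 = 768 mm². R_n = min(0.6×400×4192, 0.6×250×6880) + 1.0×400×768 = min(1006.1, 1032) + 307.2 = 1313.3 kN. φR_n = 0.75 × 1313.3 = 985.0 kN.
Governing: min(701.2, 1589.8, 871.2, 931.2, 985.0) = 701.2 kN → bolt shear.

701.2 kN (bolt shear governs)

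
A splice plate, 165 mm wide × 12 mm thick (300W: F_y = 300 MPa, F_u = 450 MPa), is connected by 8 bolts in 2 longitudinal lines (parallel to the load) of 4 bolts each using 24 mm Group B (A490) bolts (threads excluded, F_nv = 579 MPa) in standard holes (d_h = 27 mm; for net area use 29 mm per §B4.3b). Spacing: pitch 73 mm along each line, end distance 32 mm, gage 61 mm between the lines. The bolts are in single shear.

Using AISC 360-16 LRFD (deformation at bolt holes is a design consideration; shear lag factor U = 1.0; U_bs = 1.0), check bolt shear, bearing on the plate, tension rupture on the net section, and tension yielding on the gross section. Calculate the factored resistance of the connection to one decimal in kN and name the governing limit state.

433.4 kN (net-section rupture governs)

Bolt shear: A_b = π(24)²/4 = 452.39 mm². φR_n = 0.75 × 579 × 452.39 × 8 × 1 = 1571.6 kN.
Bearing (12 mm plate, F_u = 450 MPa): end bolts L_c = 32 − 27/2 = 18.5, R_n = min(1.2×18.5×12×450, 2.4×24×12×450) = 119.88 kN/bolt; interior L_c = 73 − 27 = 46, R_n = 298.08 kN/bolt. φR_n = 0.75 × (2×119.88 + 6×298.08) = 1521.2 kN.
Tension rupture (net): A_n = (165 − 2×29)×12 = 1284 mm² (U = 1.0, A_e = A_n). φR_n = 0.75 × 450 × 1284 = 433.4 kN.
Tension yield (gross): A_g = 165×12 = 1980 mm². φR_n = 0.90 × 300 × 1980 = 534.6 kN.
Governing: min(1571.6, 1521.2, 433.4, 534.6) = 433.4 kN → net-section rupture.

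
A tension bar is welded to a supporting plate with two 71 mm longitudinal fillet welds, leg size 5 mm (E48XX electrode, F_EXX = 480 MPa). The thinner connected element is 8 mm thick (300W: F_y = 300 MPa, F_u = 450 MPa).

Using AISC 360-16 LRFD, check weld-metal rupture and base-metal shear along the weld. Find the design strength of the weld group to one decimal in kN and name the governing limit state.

108.4 kN (weld metal governs)

Weld metal: throat = 0.707×5 = 3.535 mm, L = 2×71 = 142 mm. φR_n = 0.75 × 0.6 × 480 × 3.535 × 142 = 108.4 kN.
Base metal shear (8 mm plate): yield φR_n = 1.0×0.6×300×8×142 = 204.5 kN; rupture φR_n = 0.75×0.6×450×8×142 = 230.0 kN; take 204.5 kN (yield).
Governing: min(108.4, 204.5) = 108.4 kN → weld metal.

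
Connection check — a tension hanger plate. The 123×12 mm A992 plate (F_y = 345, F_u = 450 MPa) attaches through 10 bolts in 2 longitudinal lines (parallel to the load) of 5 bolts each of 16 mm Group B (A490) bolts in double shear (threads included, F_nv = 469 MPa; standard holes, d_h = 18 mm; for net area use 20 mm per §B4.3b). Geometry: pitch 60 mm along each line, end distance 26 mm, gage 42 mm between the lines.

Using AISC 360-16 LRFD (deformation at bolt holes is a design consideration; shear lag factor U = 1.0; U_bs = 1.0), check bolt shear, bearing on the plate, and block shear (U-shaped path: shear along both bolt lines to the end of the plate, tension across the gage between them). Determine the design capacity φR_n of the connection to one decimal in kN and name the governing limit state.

944.5 kN (block shear governs)

Bolt shear: A_b = π(16)²/4 = 201.06 mm². φR_n = 0.75 × 469 × 201.06 × 10 × 2 = 1414.5 kN.
Bearing (12 mm plate, F_u = 450 MPa): end bolts L_c = 26 − 18/2 = 17, R_n = min(1.2×17×12×450, 2.4×16×12×450) = 110.16 kN/bolt; interior L_c = 60 − 18 = 42, R_n = 207.36 kN/bolt. φR_n = 0.75 × (2×110.16 + 8×207.36) = 1409.4 kN.
Block shear: shear path 2×[26+4×60] = 2×266 mm, A_gv = 6384, A_nv = 2×(266 − 4.5×20)×12 = 4224 mm²; tension across gage: (42 − 1×20)×12 = 264 mm². R_n = min(0.6×450×4224, 0.6×345×6384) + 1.0×450×264 = min(1140.5, 1321.5) + 118.8 = 1259.3 kN. φR_n = 0.75 × 1259.3 = 944.5 kN.
Governing: min(1414.5, 1409.4, 944.5) = 944.5 kN → block shear.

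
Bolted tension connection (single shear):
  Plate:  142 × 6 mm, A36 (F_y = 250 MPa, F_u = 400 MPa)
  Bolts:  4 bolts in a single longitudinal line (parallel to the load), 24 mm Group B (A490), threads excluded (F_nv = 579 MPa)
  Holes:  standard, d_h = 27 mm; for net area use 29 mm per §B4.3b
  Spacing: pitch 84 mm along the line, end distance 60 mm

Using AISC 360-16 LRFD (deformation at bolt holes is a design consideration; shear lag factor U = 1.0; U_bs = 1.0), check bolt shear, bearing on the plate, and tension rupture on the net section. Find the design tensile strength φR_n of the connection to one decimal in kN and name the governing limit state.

203.4 kN (net-section rupture governs)

Bolt shear: A_b = π(24)²/4 = 452.39 mm². φR_n = 0.75 × 579 × 452.39 × 4 × 1 = 785.8 kN.
Bearing (6 mm plate, F_u = 400 MPa): end bolts L_c = 60 − 27/2 = 46.5, R_n = min(1.2×46.5×6×400, 2.4×24×6×400) = 133.92 kN/bolt; interior L_c = 84 − 27 = 57, R_n = 138.24 kN/bolt. φR_n = 0.75 × (1×133.92 + 3×138.24) = 411.5 kN.
Tension rupture (net): A_n = (142 − 1×29)×6 = 678 mm² (U = 1.0, A_e = A_n). φR_n = 0.75 × 400 × 678 = 203.4 kN.
Governing: min(785.8, 411.5, 203.4) = 203.4 kN → net-section rupture.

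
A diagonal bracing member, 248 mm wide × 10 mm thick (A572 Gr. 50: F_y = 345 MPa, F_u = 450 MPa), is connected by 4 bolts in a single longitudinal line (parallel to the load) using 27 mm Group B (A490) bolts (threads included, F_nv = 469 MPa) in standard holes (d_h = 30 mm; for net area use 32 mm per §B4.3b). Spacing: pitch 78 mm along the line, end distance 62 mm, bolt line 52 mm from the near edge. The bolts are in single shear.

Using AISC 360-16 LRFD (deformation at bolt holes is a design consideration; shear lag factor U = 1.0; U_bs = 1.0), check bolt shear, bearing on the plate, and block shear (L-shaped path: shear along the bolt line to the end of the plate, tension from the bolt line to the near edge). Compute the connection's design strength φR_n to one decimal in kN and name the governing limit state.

Bolt shear: A_b = π(27)²/4 = 572.56 mm². φR_n = 0.75 × 469 × 572.56 × 4 × 1 = 805.6 kN.
Bearing (10 mm plate, F_u = 450 MPa): end bolts L_c = 62 − 30/2 = 47, R_n = min(1.2×47×10×450, 2.4×27×10×450) = 253.8 kN/bolt; interior L_c = 78 − 30 = 48, R_n = 259.2 kN/bolt. φR_n = 0.75 × (1×253.8 + 3×259.2) = 773.6 kN.
Block shear: shear path 1×[62+3×78] = 1×296 mm, A_gv = 2960, A_nv = 1×(296 − 3.5×32)×10 = 1840 mm²; tension to near edge: (52 − 0.5×32)×10 = 360 mm². R_n = min(0.6×450×1840, 0.6×345×2960) + 1.0×450×360 = min(496.8, 612.72) + 162 = 658.8 kN. φR_n = 0.75 × 658.8 = 494.1 kN.
Governing: min(805.6, 773.6, 494.1) = 494.1 kN → block shear.

494.1 kN (block shear governs)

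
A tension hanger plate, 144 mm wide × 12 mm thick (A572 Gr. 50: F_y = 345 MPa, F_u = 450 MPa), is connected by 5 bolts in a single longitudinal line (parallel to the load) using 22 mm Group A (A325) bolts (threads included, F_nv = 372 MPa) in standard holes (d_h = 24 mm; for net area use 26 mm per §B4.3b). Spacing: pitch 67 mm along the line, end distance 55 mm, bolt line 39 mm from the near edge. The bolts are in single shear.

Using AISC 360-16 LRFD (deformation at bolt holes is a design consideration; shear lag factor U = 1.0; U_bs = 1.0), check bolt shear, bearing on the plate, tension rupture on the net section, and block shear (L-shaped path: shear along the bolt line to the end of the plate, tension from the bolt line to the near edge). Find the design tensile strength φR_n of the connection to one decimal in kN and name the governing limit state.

Bolt shear: A_b = π(22)²/4 = 380.13 mm². φR_n = 0.75 × 372 × 380.13 × 5 × 1 = 530.3 kN.
Bearing (12 mm plate, F_u = 450 MPa): end bolts L_c = 55 − 24/2 = 43, R_n = min(1.2×43×12×450, 2.4×22×12×450) = 278.64 kN/bolt; interior L_c = 67 − 24 = 43, R_n = 278.64 kN/bolt. φR_n = 0.75 × (1×278.64 + 4×278.64) = 1044.9 kN.
Tension rupture (net): A_n = (144 − 1×26)×12 = 1416 mm² (U = 1.0, A_e = A_n). φR_n = 0.75 × 450 × 1416 = 477.9 kN.
Block shear: shear path 1×[55+4×67] = 1×323 mm, A_gv = 3876, A_nv = 1×(323 − 4.5×26)×12 = 2472 mm²; tension to near edge: (39 − 0.5×26)×12 = 312 mm². R_n = min(0.6×450×2472, 0.6×345×3876) + 1.0×450×312 = min(667.44, 802.33) + 140.4 = 807.84 kN. φR_n = 0.75 × 807.84 = 605.9 kN.
Governing: min(530.3, 1044.9, 477.9, 605.9) = 477.9 kN → net-section rupture.

477.9 kN (net-section rupture governs)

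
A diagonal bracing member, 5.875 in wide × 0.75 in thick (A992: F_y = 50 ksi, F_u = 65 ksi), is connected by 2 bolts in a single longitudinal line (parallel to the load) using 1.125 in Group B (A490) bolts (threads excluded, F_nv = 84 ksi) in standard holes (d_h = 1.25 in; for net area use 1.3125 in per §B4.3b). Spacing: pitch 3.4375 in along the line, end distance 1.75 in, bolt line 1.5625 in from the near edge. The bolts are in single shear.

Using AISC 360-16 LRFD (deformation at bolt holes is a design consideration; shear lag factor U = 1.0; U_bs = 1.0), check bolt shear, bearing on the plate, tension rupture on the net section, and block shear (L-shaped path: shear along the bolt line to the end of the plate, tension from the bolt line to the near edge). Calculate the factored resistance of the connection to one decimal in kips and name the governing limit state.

Bolt shear: A_b = π(1.125)²/4 = 0.99402 in². φR_n = 0.75 × 84 × 0.99402 × 2 × 1 = 125.2 kips.
Bearing (0.75 in plate, F_u = 65 ksi): end bolts L_c = 1.75 − 1.25/2 = 1.125, R_n = min(1.2×1.125×0.75×65, 2.4×1.125×0.75×65) = 65.813 kips/bolt; interior L_c = 3.4375 − 1.25 = 2.1875, R_n = 127.97 kips/bolt. φR_n = 0.75 × (1×65.813 + 1×127.97) = 145.3 kips.
Tension rupture (net): A_n = (5.875 − 1×1.3125)×0.75 = 3.4219 in² (U = 1.0, A_e = A_n). φR_n = 0.75 × 65 × 3.4219 = 166.8 kips.
Block shear: shear path 1×[1.75+1×3.4375] = 1×5.1875 in, A_gv = 3.8906, A_nv = 1×(5.1875 − 1.5×1.3125)×0.75 = 2.4141 in²; tension to near edge: (1.5625 − 0.5×1.3125)×0.75 = 0.67969 in². R_n = min(0.6×65×2.4141, 0.6×50×3.8906) + 1.0×65×0.67969 = min(94.15, 116.72) + 44.18 = 138.33 kips. φR_n = 0.75 × 138.33 = 103.7 kips.
Governing: min(125.2, 145.3, 166.8, 103.7) = 103.7 kips → block shear.

103.7 kips (block shear governs)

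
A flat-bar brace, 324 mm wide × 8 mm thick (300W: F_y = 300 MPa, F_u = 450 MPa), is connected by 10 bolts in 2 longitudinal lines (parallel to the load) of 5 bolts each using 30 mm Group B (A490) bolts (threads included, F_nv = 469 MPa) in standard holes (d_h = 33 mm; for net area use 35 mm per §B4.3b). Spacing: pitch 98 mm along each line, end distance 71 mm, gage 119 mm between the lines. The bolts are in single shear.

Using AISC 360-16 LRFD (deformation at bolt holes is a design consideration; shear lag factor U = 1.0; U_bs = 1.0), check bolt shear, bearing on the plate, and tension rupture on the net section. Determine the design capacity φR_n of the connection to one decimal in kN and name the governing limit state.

685.8 kN (net-section rupture governs)

Bolt shear: A_b = π(30)²/4 = 706.86 mm². φR_n = 0.75 × 469 × 706.86 × 10 × 1 = 2486.4 kN.
Bearing (8 mm plate, F_u = 450 MPa): end bolts L_c = 71 − 33/2 = 54.5, R_n = min(1.2×54.5×8×450, 2.4×30×8×450) = 235.44 kN/bolt; interior L_c = 98 − 33 = 65, R_n = 259.2 kN/bolt. φR_n = 0.75 × (2×235.44 + 8×259.2) = 1908.4 kN.
Tension rupture (net): A_n = (324 − 2×35)×8 = 2032 mm² (U = 1.0, A_e = A_n). φR_n = 0.75 × 450 × 2032 = 685.8 kN.
Governing: min(2486.4, 1908.4, 685.8) = 685.8 kN → net-section rupture.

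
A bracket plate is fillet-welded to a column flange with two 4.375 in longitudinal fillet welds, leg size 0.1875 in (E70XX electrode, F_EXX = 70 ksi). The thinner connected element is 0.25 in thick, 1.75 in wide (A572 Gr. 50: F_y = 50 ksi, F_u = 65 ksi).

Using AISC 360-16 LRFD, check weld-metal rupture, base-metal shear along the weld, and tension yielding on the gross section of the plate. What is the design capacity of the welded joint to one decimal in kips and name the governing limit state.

Weld metal: throat = 0.707×0.1875 = 0.13256 in, L = 2×4.375 = 8.75 in. φR_n = 0.75 × 0.6 × 70 × 0.13256 × 8.75 = 36.5 kips.
Base metal shear (0.25 in plate): yield φR_n = 1.0×0.6×50×0.25×8.75 = 65.6 kips; rupture φR_n = 0.75×0.6×65×0.25×8.75 = 64.0 kips; take 64.0 kips (rupture).
Tension yield (gross): A_g = 1.75×0.25 = 0.4375 in². φR_n = 0.90 × 50 × 0.4375 = 19.7 kips.
Governing: min(36.5, 64.0, 19.7) = 19.7 kips → gross-section yield.

19.7 kips (gross-section yield governs)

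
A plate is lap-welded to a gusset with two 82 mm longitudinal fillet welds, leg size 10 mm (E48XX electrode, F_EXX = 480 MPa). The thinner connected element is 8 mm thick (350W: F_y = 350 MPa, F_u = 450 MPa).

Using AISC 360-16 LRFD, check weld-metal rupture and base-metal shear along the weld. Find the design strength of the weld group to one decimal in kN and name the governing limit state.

250.4 kN (weld metal governs)

Weld metal: throat = 0.707×10 = 7.07 mm, L = 2×82 = 164 mm. φR_n = 0.75 × 0.6 × 480 × 7.07 × 164 = 250.4 kN.
Base metal shear (8 mm plate): yield φR_n = 1.0×0.6×350×8×164 = 275.5 kN; rupture φR_n = 0.75×0.6×450×8×164 = 265.7 kN; take 265.7 kN (rupture).
Governing: min(250.4, 265.7) = 250.4 kN → weld metal.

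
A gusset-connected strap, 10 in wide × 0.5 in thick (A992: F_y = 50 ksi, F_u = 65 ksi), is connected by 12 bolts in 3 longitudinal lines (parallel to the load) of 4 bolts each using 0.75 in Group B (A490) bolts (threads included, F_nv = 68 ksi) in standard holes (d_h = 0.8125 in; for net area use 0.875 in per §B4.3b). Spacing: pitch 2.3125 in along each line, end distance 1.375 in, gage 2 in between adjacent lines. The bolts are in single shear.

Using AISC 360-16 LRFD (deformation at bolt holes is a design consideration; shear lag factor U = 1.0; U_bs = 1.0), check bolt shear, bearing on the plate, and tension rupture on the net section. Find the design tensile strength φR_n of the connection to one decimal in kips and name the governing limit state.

Bolt shear: A_b = π(0.75)²/4 = 0.44179 in². φR_n = 0.75 × 68 × 0.44179 × 12 × 1 = 270.4 kips.
Bearing (0.5 in plate, F_u = 65 ksi): end bolts L_c = 1.375 − 0.8125/2 = 0.96875, R_n = min(1.2×0.96875×0.5×65, 2.4×0.75×0.5×65) = 37.781 kips/bolt; interior L_c = 2.3125 − 0.8125 = 1.5, R_n = 58.5 kips/bolt. φR_n = 0.75 × (3×37.781 + 9×58.5) = 479.9 kips.
Tension rupture (net): A_n = (10 − 3×0.875)×0.5 = 3.6875 in² (U = 1.0, A_e = A_n). φR_n = 0.75 × 65 × 3.6875 = 179.8 kips.
Governing: min(270.4, 479.9, 179.8) = 179.8 kips → net-section rupture.

179.8 kips (net-section rupture governs)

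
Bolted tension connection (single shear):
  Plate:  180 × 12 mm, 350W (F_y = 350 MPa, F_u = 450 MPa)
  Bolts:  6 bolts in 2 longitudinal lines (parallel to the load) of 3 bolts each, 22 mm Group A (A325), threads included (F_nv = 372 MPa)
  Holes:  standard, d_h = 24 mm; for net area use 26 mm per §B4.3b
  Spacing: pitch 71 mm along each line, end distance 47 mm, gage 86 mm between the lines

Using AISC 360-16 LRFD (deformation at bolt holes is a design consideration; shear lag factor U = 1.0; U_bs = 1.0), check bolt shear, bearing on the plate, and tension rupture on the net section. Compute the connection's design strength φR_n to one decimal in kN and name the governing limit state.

518.4 kN (net-section rupture governs)

Bolt shear: A_b = π(22)²/4 = 380.13 mm². φR_n = 0.75 × 372 × 380.13 × 6 × 1 = 636.3 kN.
Bearing (12 mm plate, F_u = 450 MPa): end bolts L_c = 47 − 24/2 = 35, R_n = min(1.2×35×12×450, 2.4×22×12×450) = 226.8 kN/bolt; interior L_c = 71 − 24 = 47, R_n = 285.12 kN/bolt. φR_n = 0.75 × (2×226.8 + 4×285.12) = 1195.6 kN.
Tension rupture (net): A_n = (180 − 2×26)×12 = 1536 mm² (U = 1.0, A_e = A_n). φR_n = 0.75 × 450 × 1536 = 518.4 kN.
Governing: min(636.3, 1195.6, 518.4) = 518.4 kN → net-section rupture.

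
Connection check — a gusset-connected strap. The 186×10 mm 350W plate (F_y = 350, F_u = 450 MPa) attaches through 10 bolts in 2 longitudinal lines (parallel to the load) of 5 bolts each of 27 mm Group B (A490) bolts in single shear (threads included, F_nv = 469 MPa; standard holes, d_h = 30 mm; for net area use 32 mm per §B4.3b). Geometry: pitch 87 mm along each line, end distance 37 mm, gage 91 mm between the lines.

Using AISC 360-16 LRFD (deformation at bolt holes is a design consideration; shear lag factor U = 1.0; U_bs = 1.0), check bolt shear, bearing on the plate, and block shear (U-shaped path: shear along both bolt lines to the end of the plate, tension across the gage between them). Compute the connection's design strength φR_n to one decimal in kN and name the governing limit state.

1175.2 kN (block shear governs)

Bolt shear: A_b = π(27)²/4 = 572.56 mm². φR_n = 0.75 × 469 × 572.56 × 10 × 1 = 2014.0 kN.
Bearing (10 mm plate, F_u = 450 MPa): end bolts L_c = 37 − 30/2 = 22, R_n = min(1.2×22×10×450, 2.4×27×10×450) = 118.8 kN/bolt; interior L_c = 87 − 30 = 57, R_n = 291.6 kN/bolt. φR_n = 0.75 × (2×118.8 + 8×291.6) = 1927.8 kN.
Block shear: shear path 2×[37+4×87] = 2×385 mm, A_gv = 7700, A_nv = 2×(385 − 4.5×32)×10 = 4820 mm²; tension across gage: (91 − 1×32)×10 = 590 mm². R_n = min(0.6×450×4820, 0.6×350×7700) + 1.0×450×590 = min(1301.4, 1617) + 265.5 = 1566.9 kN. φR_n = 0.75 × 1566.9 = 1175.2 kN.
Governing: min(2014.0, 1927.8, 1175.2) = 1175.2 kN → block shear.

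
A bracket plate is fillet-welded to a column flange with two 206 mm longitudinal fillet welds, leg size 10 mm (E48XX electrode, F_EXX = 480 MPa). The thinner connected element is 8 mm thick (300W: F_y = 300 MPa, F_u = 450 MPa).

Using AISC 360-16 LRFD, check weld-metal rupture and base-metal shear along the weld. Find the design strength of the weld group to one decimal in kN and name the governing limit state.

593.3 kN (base-metal shear governs)

Weld metal: throat = 0.707×10 = 7.07 mm, L = 2×206 = 412 mm. φR_n = 0.75 × 0.6 × 480 × 7.07 × 412 = 629.2 kN.
Base metal shear (8 mm plate): yield φR_n = 1.0×0.6×300×8×412 = 593.3 kN; rupture φR_n = 0.75×0.6×450×8×412 = 667.4 kN; take 593.3 kN (yield).
Governing: min(629.2, 593.3) = 593.3 kN → base-metal shear.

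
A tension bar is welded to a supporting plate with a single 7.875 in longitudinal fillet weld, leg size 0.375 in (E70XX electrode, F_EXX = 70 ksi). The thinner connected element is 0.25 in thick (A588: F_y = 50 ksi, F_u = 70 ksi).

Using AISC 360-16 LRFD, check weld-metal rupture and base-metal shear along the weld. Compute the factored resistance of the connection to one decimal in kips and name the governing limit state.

Weld metal: throat = 0.707×0.375 = 0.26513 in, L = 7.875 in. φR_n = 0.75 × 0.6 × 70 × 0.26513 × 7.875 = 65.8 kips.
Base metal shear (0.25 in plate): yield φR_n = 1.0×0.6×50×0.25×7.875 = 59.1 kips; rupture φR_n = 0.75×0.6×70×0.25×7.875 = 62.0 kips; take 59.1 kips (yield).
Governing: min(65.8, 59.1) = 59.1 kips → base-metal shear.

59.1 kips (base-metal shear governs)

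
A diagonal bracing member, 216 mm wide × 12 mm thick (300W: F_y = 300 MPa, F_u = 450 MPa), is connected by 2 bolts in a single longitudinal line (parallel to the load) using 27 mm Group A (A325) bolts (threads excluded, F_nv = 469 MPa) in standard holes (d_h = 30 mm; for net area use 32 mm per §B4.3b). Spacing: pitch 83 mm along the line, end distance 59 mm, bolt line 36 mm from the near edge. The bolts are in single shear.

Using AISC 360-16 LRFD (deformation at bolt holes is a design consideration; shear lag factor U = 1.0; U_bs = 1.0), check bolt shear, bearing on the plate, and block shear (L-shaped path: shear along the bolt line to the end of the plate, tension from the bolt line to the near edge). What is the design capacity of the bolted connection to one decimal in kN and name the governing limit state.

Bolt shear: A_b = π(27)²/4 = 572.56 mm². φR_n = 0.75 × 469 × 572.56 × 2 × 1 = 402.8 kN.
Bearing (12 mm plate, F_u = 450 MPa): end bolts L_c = 59 − 30/2 = 44, R_n = min(1.2×44×12×450, 2.4×27×12×450) = 285.12 kN/bolt; interior L_c = 83 − 30 = 53, R_n = 343.44 kN/bolt. φR_n = 0.75 × (1×285.12 + 1×343.44) = 471.4 kN.
Block shear: shear path 1×[59+1×83] = 1×142 mm, A_gv = 1704, A_nv = 1×(142 − 1.5×32)×12 = 1128 mm²; tension to near edge: (36 − 0.5×32)×12 = 240 mm². R_n = min(0.6×450×1128, 0.6×300×1704) + 1.0×450×240 = min(304.56, 306.72) + 108 = 412.56 kN. φR_n = 0.75 × 412.56 = 309.4 kN.
Governing: min(402.8, 471.4, 309.4) = 309.4 kN → block shear.

309.4 kN (block shear governs)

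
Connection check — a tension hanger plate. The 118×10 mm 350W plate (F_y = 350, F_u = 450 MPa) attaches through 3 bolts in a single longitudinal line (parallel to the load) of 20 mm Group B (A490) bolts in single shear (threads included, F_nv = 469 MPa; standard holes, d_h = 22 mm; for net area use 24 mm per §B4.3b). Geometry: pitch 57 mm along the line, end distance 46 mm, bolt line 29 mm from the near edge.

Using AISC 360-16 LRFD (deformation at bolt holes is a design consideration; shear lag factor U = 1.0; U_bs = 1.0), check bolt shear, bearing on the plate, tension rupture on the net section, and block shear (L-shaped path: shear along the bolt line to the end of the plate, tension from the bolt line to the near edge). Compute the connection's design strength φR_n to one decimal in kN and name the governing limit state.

Bolt shear: A_b = π(20)²/4 = 314.16 mm². φR_n = 0.75 × 469 × 314.16 × 3 × 1 = 331.5 kN.
Bearing (10 mm plate, F_u = 450 MPa): end bolts L_c = 46 − 22/2 = 35, R_n = min(1.2×35×10×450, 2.4×20×10×450) = 189 kN/bolt; interior L_c = 57 − 22 = 35, R_n = 189 kN/bolt. φR_n = 0.75 × (1×189 + 2×189) = 425.3 kN.
Tension rupture (net): A_n = (118 − 1×24)×10 = 940 mm² (U = 1.0, A_e = A_n). φR_n = 0.75 × 450 × 940 = 317.3 kN.
Block shear: shear path 1×[46+2×57] = 1×160 mm, A_gv = 1600, A_nv = 1×(160 − 2.5×24)×10 = 1000 mm²; tension to near edge: (29 − 0.5×24)×10 = 170 mm². R_n = min(0.6×450×1000, 0.6×350×1600) + 1.0×450×170 = min(270, 336) + 76.5 = 346.5 kN. φR_n = 0.75 × 346.5 = 259.9 kN.
Governing: min(331.5, 425.3, 317.3, 259.9) = 259.9 kN → block shear.

259.9 kN (block shear governs)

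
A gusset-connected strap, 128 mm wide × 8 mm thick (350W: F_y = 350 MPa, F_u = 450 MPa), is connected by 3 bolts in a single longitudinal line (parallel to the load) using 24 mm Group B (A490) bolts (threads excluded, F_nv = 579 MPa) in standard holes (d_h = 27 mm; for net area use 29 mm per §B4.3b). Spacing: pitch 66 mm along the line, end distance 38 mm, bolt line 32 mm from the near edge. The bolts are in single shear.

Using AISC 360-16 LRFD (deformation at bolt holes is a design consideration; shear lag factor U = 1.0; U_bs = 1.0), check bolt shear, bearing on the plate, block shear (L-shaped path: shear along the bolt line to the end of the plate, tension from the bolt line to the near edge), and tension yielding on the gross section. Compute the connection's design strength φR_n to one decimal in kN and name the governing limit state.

Bolt shear: A_b = π(24)²/4 = 452.39 mm². φR_n = 0.75 × 579 × 452.39 × 3 × 1 = 589.4 kN.
Bearing (8 mm plate, F_u = 450 MPa): end bolts L_c = 38 − 27/2 = 24.5, R_n = min(1.2×24.5×8×450, 2.4×24×8×450) = 105.84 kN/bolt; interior L_c = 66 − 27 = 39, R_n = 168.48 kN/bolt. φR_n = 0.75 × (1×105.84 + 2×168.48) = 332.1 kN.
Block shear: shear path 1×[38+2×66] = 1×170 mm, A_gv = 1360, A_nv = 1×(170 − 2.5×29)×8 = 780 mm²; tension to near edge: (32 − 0.5×29)×8 = 140 mm². R_n = min(0.6×450×780, 0.6×350×1360) + 1.0×450×140 = min(210.6, 285.6) + 63 = 273.6 kN. φR_n = 0.75 × 273.6 = 205.2 kN.
Tension yield (gross): A_g = 128×8 = 1024 mm². φR_n = 0.90 × 350 × 1024 = 322.6 kN.
Governing: min(589.4, 332.1, 205.2, 322.6) = 205.2 kN → block shear.

205.2 kN (block shear governs)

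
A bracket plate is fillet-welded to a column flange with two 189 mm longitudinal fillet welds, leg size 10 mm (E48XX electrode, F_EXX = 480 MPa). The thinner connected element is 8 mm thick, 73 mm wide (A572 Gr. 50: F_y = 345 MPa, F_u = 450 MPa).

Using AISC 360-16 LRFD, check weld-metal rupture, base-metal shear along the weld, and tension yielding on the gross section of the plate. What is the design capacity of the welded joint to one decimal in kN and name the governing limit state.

Weld metal: throat = 0.707×10 = 7.07 mm, L = 2×189 = 378 mm. φR_n = 0.75 × 0.6 × 480 × 7.07 × 378 = 577.3 kN.
Base metal shear (8 mm plate): yield φR_n = 1.0×0.6×345×8×378 = 626.0 kN; rupture φR_n = 0.75×0.6×450×8×378 = 612.4 kN; take 612.4 kN (rupture).
Tension yield (gross): A_g = 73×8 = 584 mm². φR_n = 0.90 × 345 × 584 = 181.3 kN.
Governing: min(577.3, 612.4, 181.3) = 181.3 kN → gross-section yield.

181.3 kN (gross-section yield governs)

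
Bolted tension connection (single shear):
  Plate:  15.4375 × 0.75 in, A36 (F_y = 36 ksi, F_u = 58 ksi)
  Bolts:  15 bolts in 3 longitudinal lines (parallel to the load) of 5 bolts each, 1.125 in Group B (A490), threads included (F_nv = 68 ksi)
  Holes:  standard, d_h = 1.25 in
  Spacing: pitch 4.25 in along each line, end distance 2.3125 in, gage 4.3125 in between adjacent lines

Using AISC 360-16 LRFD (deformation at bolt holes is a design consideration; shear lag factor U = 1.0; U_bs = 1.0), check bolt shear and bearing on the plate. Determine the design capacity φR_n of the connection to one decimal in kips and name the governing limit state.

760.4 kips (bolt shear governs)

Bolt shear: A_b = π(1.125)²/4 = 0.99402 in². φR_n = 0.75 × 68 × 0.99402 × 15 × 1 = 760.4 kips.
Bearing (0.75 in plate, F_u = 58 ksi): end bolts L_c = 2.3125 − 1.25/2 = 1.6875, R_n = min(1.2×1.6875×0.75×58, 2.4×1.125×0.75×58) = 88.088 kips/bolt; interior L_c = 4.25 − 1.25 = 3, R_n = 117.45 kips/bolt. φR_n = 0.75 × (3×88.088 + 12×117.45) = 1255.2 kips.
Governing: min(760.4, 1255.2) = 760.4 kips → bolt shear.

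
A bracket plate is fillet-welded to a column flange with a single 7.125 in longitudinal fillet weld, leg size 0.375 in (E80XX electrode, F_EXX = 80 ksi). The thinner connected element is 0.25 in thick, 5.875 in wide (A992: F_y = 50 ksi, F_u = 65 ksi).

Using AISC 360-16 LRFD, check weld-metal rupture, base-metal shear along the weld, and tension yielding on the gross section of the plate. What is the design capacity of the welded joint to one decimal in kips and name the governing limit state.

Weld metal: throat = 0.707×0.375 = 0.26513 in, L = 7.125 in. φR_n = 0.75 × 0.6 × 80 × 0.26513 × 7.125 = 68.0 kips.
Base metal shear (0.25 in plate): yield φR_n = 1.0×0.6×50×0.25×7.125 = 53.4 kips; rupture φR_n = 0.75×0.6×65×0.25×7.125 = 52.1 kips; take 52.1 kips (rupture).
Tension yield (gross): A_g = 5.875×0.25 = 1.4688 in². φR_n = 0.90 × 50 × 1.4688 = 66.1 kips.
Governing: min(68.0, 52.1, 66.1) = 52.1 kips → base-metal shear.

52.1 kips (base-metal shear governs)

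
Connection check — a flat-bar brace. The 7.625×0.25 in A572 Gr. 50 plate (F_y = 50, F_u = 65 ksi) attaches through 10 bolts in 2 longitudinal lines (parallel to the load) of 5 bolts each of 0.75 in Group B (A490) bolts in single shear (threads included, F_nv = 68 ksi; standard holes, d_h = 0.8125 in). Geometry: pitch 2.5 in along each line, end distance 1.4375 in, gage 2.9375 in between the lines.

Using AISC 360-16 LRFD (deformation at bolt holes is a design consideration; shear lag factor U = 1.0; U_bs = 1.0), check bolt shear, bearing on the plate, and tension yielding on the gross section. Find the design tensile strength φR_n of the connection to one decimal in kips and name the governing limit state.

Bolt shear: A_b = π(0.75)²/4 = 0.44179 in². φR_n = 0.75 × 68 × 0.44179 × 10 × 1 = 225.3 kips.
Bearing (0.25 in plate, F_u = 65 ksi): end bolts L_c = 1.4375 − 0.8125/2 = 1.03125, R_n = min(1.2×1.03125×0.25×65, 2.4×0.75×0.25×65) = 20.109 kips/bolt; interior L_c = 2.5 − 0.8125 = 1.6875, R_n = 29.25 kips/bolt. φR_n = 0.75 × (2×20.109 + 8×29.25) = 205.7 kips.
Tension yield (gross): A_g = 7.625×0.25 = 1.9063 in². φR_n = 0.90 × 50 × 1.9063 = 85.8 kips.
Governing: min(225.3, 205.7, 85.8) = 85.8 kips → gross-section yield.

85.8 kips (gross-section yield governs)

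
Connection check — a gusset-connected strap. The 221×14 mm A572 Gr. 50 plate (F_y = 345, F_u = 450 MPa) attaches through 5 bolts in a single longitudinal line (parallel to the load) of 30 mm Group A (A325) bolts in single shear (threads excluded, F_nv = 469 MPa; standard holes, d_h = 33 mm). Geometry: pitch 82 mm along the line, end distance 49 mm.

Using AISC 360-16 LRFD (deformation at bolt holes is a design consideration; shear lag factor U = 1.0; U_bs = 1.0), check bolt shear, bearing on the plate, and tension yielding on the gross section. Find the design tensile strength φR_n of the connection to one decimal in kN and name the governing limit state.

Bolt shear: A_b = π(30)²/4 = 706.86 mm². φR_n = 0.75 × 469 × 706.86 × 5 × 1 = 1243.2 kN.
Bearing (14 mm plate, F_u = 450 MPa): end bolts L_c = 49 − 33/2 = 32.5, R_n = min(1.2×32.5×14×450, 2.4×30×14×450) = 245.7 kN/bolt; interior L_c = 82 − 33 = 49, R_n = 370.44 kN/bolt. φR_n = 0.75 × (1×245.7 + 4×370.44) = 1295.6 kN.
Tension yield (gross): A_g = 221×14 = 3094 mm². φR_n = 0.90 × 345 × 3094 = 960.7 kN.
Governing: min(1243.2, 1295.6, 960.7) = 960.7 kN → gross-section yield.

960.7 kN (gross-section yield governs)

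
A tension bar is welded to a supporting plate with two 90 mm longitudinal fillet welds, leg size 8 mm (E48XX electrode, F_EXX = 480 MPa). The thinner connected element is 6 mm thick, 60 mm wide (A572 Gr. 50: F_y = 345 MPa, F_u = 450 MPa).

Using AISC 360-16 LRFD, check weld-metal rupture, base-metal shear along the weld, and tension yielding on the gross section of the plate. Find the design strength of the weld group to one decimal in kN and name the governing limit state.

Weld metal: throat = 0.707×8 = 5.656 mm, L = 2×90 = 180 mm. φR_n = 0.75 × 0.6 × 480 × 5.656 × 180 = 219.9 kN.
Base metal shear (6 mm plate): yield φR_n = 1.0×0.6×345×6×180 = 223.6 kN; rupture φR_n = 0.75×0.6×450×6×180 = 218.7 kN; take 218.7 kN (rupture).
Tension yield (gross): A_g = 60×6 = 360 mm². φR_n = 0.90 × 345 × 360 = 111.8 kN.
Governing: min(219.9, 218.7, 111.8) = 111.8 kN → gross-section yield.

111.8 kN (gross-section yield governs)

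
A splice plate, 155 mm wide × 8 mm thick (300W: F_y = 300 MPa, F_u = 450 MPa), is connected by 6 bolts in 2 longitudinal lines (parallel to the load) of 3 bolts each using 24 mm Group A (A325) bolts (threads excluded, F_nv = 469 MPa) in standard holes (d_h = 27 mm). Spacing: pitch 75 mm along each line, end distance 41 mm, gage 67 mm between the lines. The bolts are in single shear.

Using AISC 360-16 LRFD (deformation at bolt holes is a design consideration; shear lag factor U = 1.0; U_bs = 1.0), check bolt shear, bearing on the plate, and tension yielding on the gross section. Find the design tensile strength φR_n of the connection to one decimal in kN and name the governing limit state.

334.8 kN (gross-section yield governs)

Bolt shear: A_b = π(24)²/4 = 452.39 mm². φR_n = 0.75 × 469 × 452.39 × 6 × 1 = 954.8 kN.
Bearing (8 mm plate, F_u = 450 MPa): end bolts L_c = 41 − 27/2 = 27.5, R_n = min(1.2×27.5×8×450, 2.4×24×8×450) = 118.8 kN/bolt; interior L_c = 75 − 27 = 48, R_n = 207.36 kN/bolt. φR_n = 0.75 × (2×118.8 + 4×207.36) = 800.3 kN.
Tension yield (gross): A_g = 155×8 = 1240 mm². φR_n = 0.90 × 300 × 1240 = 334.8 kN.
Governing: min(954.8, 800.3, 334.8) = 334.8 kN → gross-section yield.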